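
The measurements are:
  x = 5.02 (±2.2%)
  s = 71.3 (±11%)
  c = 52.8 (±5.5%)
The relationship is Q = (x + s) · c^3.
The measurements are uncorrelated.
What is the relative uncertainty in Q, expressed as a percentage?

19.4%

Let u = x + s = 76.3. δu = √(δx² + δs²) = √(0.0122 + 61.5) = 7.84, so δu/u = 0.103.
Q is then a monomial in u, c:
δQ/Q = √((δu/u)² + (3·δc/c)²) = √(0.0106 + 0.0272) = 0.194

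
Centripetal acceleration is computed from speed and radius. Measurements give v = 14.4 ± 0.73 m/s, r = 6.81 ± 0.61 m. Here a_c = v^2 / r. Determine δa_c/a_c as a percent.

13.5%

Since a_c is a product/quotient, work with relative uncertainties:
  (2·δv/v)² = (2×0.0507)² = 0.0103;  (-1·δr/r)² = (-1×0.0896)² = 0.00802
δa_c/a_c = √(0.0183) = 0.135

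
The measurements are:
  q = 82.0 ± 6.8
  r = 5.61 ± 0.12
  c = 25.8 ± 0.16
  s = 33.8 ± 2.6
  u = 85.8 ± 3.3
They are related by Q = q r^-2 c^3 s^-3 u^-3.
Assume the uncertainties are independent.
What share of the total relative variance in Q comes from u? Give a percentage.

17.6%

(δQ/Q)² = (1·δq/q)² + (-2·δr/r)² + (3·δc/c)² + (-3·δs/s)² + (-3·δu/u)²
  q term: (1×0.0829)² = 0.00688
  r term: (-2×0.0214)² = 0.00183
  c term: (3×0.00620)² = 0.000346
  s term: (-3×0.0769)² = 0.0533
  u term: (-3×0.0385)² = 0.0133
Total = 0.0756. Share from u = 0.0133/0.0756 = 0.176.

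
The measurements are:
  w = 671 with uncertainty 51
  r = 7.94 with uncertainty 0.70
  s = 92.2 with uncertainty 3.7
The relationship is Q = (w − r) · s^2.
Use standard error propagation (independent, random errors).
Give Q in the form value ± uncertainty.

Let u = w − r = 663. δu = √(δw² + δr²) = √(2600 + 0.490) = 51.0, so δu/u = 0.0769.
Q is then a monomial in u, s:
δQ/Q = √((δu/u)² + (2·δs/s)²) = √(0.00592 + 0.00644) = 0.111
Q = 5.64e+06, so δQ = 0.111 × 5.64e+06 = 6.27e+05.

(5.64 ± 0.627) × 10^6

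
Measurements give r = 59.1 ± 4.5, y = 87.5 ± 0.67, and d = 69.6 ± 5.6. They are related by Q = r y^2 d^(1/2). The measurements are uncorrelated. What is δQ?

Each factor contributes (exponent × relative error)² to (δQ/Q)²:
  (1·δr/r)² = (1×0.0761)² = 0.00580;  (2·δy/y)² = (2×0.00766)² = 0.000235;  (½·δd/d)² = (0.5×0.0805)² = 0.00162
δQ/Q = √(0.00765) = 0.0875
Q = 3.77e+06, so δQ = 0.0875 × 3.77e+06 = 3.3e+05.

3.3e+05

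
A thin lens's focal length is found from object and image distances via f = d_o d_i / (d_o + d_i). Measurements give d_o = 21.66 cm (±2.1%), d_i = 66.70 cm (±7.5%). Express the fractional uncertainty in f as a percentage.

∂f/∂d_o = (d_i/(d_o+d_i))² = 0.570;  ∂f/∂d_i = (d_o/(d_o+d_i))² = 0.0601
δf = √((∂f/∂d_o · δd_o)² + (∂f/∂d_i · δd_i)²) = √(0.0672 + 0.0904) = 0.397 cm
f = 16.35 cm, so δf/f = 0.397/16.35 = 0.0243.

2.43%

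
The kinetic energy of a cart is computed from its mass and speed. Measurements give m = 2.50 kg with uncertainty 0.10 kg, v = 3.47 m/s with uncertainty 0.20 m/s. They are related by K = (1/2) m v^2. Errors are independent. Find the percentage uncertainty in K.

Relative error in a monomial: (δK/K)² = Σ (nᵢ · δxᵢ/xᵢ)².
  (1·δm/m)² = (1×0.0400)² = 0.00160;  (2·δv/v)² = (2×0.0576)² = 0.0133
δK/K = √(0.0149) = 0.122

12.2%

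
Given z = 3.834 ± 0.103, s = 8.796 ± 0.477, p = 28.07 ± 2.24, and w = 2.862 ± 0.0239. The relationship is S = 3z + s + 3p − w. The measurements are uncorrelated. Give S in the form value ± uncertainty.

101.6 ± 6.74

For a sum/difference, combine absolute errors in quadrature:
  (3·δz)² = 0.0955;  (δs)² = 0.228;  (3·δp)² = 45.2;  (δw)² = 0.000571
δS = √(45.5) = 6.74
S = 101.6.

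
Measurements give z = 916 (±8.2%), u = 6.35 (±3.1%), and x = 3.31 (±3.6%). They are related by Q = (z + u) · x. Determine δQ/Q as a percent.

Let w = z + u = 922. δw = √(δz² + δu²) = √(5640 + 0.0387) = 75.1, so δw/w = 0.0814.
Q is then a monomial in w, x:
δQ/Q = √((δw/w)² + (1·δx/x)²) = √(0.00663 + 0.00130) = 0.0890

8.90%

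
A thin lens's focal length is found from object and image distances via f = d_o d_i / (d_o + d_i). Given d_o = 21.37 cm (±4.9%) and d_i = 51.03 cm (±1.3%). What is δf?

0.523 cm

∂f/∂d_o = (d_i/(d_o+d_i))² = 0.497;  ∂f/∂d_i = (d_o/(d_o+d_i))² = 0.0871
δf = √((∂f/∂d_o · δd_o)² + (∂f/∂d_i · δd_i)²) = √(0.271 + 0.00334) = 0.523 cm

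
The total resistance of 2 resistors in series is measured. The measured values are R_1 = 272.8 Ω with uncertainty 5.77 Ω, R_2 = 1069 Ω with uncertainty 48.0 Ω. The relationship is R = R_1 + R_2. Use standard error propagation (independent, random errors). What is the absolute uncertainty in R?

Each term contributes (cᵢ δxᵢ)² to (δR)²:
  (δR_1)² = 33.3;  (δR_2)² = 2300
δR = √(2340) = 48.3 Ω

48.3 Ω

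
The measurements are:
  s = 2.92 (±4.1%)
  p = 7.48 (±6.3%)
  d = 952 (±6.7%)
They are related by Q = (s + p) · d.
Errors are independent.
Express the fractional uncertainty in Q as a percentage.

Let u = s + p = 10.4. δu = √(δs² + δp²) = √(0.0143 + 0.222) = 0.486, so δu/u = 0.0468.
Q is then a monomial in u, d:
δQ/Q = √((δu/u)² + (1·δd/d)²) = √(0.00219 + 0.00449) = 0.0817

8.17%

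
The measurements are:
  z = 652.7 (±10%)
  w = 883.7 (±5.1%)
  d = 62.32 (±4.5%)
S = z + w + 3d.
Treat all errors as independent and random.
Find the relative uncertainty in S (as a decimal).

0.0463

Each term contributes (cᵢ δxᵢ)² to (δS)²:
  (δz)² = 4260;  (δw)² = 2030;  (3·δd)² = 70.8
δS = √(6360) = 79.8
S = 1723, so δS/S = 79.8/1723 = 0.0463.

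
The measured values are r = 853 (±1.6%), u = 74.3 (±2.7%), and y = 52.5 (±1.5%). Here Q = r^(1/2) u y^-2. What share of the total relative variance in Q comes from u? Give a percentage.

(δQ/Q)² = (½·δr/r)² + (1·δu/u)² + (-2·δy/y)²
  r term: (0.5×0.0160)² = 6.4e-05
  u term: (1×0.0270)² = 0.000729
  y term: (-2×0.0150)² = 0.000900
Total = 0.00169. Share from u = 0.000729/0.00169 = 0.431.

43.1%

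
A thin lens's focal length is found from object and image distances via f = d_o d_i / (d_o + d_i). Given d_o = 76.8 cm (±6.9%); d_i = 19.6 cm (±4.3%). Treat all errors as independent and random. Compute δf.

∂f/∂d_o = (d_i/(d_o+d_i))² = 0.0413;  ∂f/∂d_i = (d_o/(d_o+d_i))² = 0.635
δf = √((∂f/∂d_o · δd_o)² + (∂f/∂d_i · δd_i)²) = √(0.0480 + 0.286) = 0.578 cm

0.578 cm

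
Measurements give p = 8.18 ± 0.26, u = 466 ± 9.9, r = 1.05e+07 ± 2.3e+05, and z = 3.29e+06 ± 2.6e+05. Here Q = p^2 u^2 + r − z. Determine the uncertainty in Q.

1.16e+06

Let w = p^2·u^2 = 1.45e+07. δw/w = √((2·δp/p)² + (2·δu/u)²) = √(0.00404 + 0.00181) = 0.0765, so δw = 1.11e+06.
Q = w + r − z: δQ = √(δw² + δr² + δz²) = √(1.23e+12 + 5.29e+10 + 6.76e+10) = 1.16e+06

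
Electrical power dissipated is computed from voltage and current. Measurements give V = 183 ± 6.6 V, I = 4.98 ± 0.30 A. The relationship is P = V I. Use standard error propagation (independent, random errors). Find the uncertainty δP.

For a monomial P ∝ V, I, fractional errors add in quadrature:
  (1·δV/V)² = (1×0.0361)² = 0.00130;  (1·δI/I)² = (1×0.0602)² = 0.00363
δP/P = √(0.00493) = 0.0702
P = 911 W, so δP = 0.0702 × 911 = 64.0 W.

64.0 W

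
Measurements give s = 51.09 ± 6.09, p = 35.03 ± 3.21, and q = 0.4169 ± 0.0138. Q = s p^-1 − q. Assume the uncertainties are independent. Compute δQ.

0.220

Let w = s·p^-1 = 1.458. δw/w = √((1·δs/s)² + (-1·δp/p)²) = √(0.0142 + 0.00840) = 0.150, so δw = 0.219.
Q = w − q: δQ = √(δw² + δq²) = √(0.0481 + 0.000190) = 0.220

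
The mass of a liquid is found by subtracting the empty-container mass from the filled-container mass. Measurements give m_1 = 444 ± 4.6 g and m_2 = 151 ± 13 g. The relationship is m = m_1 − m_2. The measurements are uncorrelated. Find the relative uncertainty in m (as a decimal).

Absolute uncertainties add in quadrature for a linear combination:
  (δm_1)² = 21.2;  (δm_2)² = 169
δm = √(190) = 13.8 g
m = 293 g, so δm/m = 13.8/293 = 0.0471.

0.0471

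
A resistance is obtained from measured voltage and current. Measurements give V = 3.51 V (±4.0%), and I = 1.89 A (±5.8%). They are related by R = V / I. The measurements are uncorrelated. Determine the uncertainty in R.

For a monomial R ∝ V, I^-1, fractional errors add in quadrature:
  (1·δV/V)² = (1×0.0400)² = 0.00160;  (-1·δI/I)² = (-1×0.0580)² = 0.00336
δR/R = √(0.00496) = 0.0705
R = 1.86 Ω, so δR = 0.0705 × 1.86 = 0.131 Ω.

0.131 Ω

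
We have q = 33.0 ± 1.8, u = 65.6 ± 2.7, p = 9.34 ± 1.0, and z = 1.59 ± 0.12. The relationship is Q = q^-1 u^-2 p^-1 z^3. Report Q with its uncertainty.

(3.03 ± 0.816) × 10^-6

Products/powers → add relative errors in quadrature, weighted by exponent:
  (-1·δq/q)² = (-1×0.0545)² = 0.00298;  (-2·δu/u)² = (-2×0.0412)² = 0.00678;  (-1·δp/p)² = (-1×0.107)² = 0.0115;  (3·δz/z)² = (3×0.0755)² = 0.0513
δQ/Q = √(0.0725) = 0.269
Q = 3.03e-06, so δQ = 0.269 × 3.03e-06 = 8.16e-07.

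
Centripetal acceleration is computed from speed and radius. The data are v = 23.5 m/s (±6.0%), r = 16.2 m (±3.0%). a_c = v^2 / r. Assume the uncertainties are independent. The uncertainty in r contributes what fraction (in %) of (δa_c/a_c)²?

5.88%

(δa_c/a_c)² = (2·δv/v)² + (-1·δr/r)²
  v term: (2×0.0600)² = 0.0144
  r term: (-1×0.0300)² = 0.000900
Total = 0.0153. Share from r = 0.000900/0.0153 = 0.0588.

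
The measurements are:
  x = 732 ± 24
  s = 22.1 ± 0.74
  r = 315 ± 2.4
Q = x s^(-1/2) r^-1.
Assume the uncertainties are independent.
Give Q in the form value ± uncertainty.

0.494 ± 0.0186

Each factor contributes (exponent × relative error)² to (δQ/Q)²:
  (1·δx/x)² = (1×0.0328)² = 0.00107;  (−½·δs/s)² = (-0.5×0.0335)² = 0.000280;  (-1·δr/r)² = (-1×0.00762)² = 5.8e-05
δQ/Q = √(0.00141) = 0.0376
Q = 0.494, so δQ = 0.0376 × 0.494 = 0.0186.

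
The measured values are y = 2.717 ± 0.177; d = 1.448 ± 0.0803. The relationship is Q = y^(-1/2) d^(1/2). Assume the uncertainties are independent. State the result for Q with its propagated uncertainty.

Q is a product of powers, so relative uncertainties combine in quadrature:
  (−½·δy/y)² = (-0.5×0.0651)² = 0.00106;  (½·δd/d)² = (0.5×0.0555)² = 0.000769
δQ/Q = √(0.00183) = 0.0428
Q = 0.7300, so δQ = 0.0428 × 0.7300 = 0.0312.

0.7300 ± 0.0312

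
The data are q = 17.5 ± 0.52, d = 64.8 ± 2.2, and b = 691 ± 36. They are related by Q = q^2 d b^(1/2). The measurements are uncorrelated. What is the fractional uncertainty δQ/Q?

0.0732

Relative error in a monomial: (δQ/Q)² = Σ (nᵢ · δxᵢ/xᵢ)².
  (2·δq/q)² = (2×0.0297)² = 0.00353;  (1·δd/d)² = (1×0.0340)² = 0.00115;  (½·δb/b)² = (0.5×0.0521)² = 0.000679
δQ/Q = √(0.00536) = 0.0732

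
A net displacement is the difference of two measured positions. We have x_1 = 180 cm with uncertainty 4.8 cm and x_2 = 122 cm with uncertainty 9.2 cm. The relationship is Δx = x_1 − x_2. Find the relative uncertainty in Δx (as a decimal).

Absolute uncertainties add in quadrature for a linear combination:
  (δx_1)² = 23.0;  (δx_2)² = 84.6
δΔx = √(108) = 10.4 cm
Δx = 58.0 cm, so δΔx/Δx = 10.4/58.0 = 0.179.

0.179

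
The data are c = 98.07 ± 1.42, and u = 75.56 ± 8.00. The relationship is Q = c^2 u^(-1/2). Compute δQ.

66.8

Relative error in a monomial: (δQ/Q)² = Σ (nᵢ · δxᵢ/xᵢ)².
  (2·δc/c)² = (2×0.0145)² = 0.000839;  (−½·δu/u)² = (-0.5×0.106)² = 0.00280
δQ/Q = √(0.00364) = 0.0603
Q = 1106, so δQ = 0.0603 × 1106 = 66.8.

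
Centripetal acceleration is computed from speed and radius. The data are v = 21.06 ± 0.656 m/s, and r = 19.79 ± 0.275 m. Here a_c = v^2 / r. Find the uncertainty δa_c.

Relative error in a monomial: (δa_c/a_c)² = Σ (nᵢ · δxᵢ/xᵢ)².
  (2·δv/v)² = (2×0.0311)² = 0.00388;  (-1·δr/r)² = (-1×0.0139)² = 0.000193
δa_c/a_c = √(0.00407) = 0.0638
a_c = 22.41 m/s^2, so δa_c = 0.0638 × 22.41 = 1.43 m/s^2.

1.43 m/s^2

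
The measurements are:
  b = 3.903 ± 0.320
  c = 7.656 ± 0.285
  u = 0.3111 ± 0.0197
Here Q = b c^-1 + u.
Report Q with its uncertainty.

0.8209 ± 0.0500

Let p = b·c^-1 = 0.5098. δp/p = √((1·δb/b)² + (-1·δc/c)²) = √(0.00672 + 0.00139) = 0.0900, so δp = 0.0459.
Q = p + u: δQ = √(δp² + δu²) = √(0.00211 + 0.000388) = 0.0500
Q = 0.8209.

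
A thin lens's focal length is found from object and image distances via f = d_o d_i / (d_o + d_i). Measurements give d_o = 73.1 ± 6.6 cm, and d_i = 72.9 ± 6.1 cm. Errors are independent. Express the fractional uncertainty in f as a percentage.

6.15%

∂f/∂d_o = (d_i/(d_o+d_i))² = 0.249;  ∂f/∂d_i = (d_o/(d_o+d_i))² = 0.251
δf = √((∂f/∂d_o · δd_o)² + (∂f/∂d_i · δd_i)²) = √(2.71 + 2.34) = 2.25 cm
f = 36.5 cm, so δf/f = 2.25/36.5 = 0.0615.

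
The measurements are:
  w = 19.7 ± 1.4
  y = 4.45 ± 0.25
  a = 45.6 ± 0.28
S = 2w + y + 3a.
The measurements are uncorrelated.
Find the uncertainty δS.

2.93

Sums and differences: (δS)² = Σ (cᵢ δxᵢ)².
  (2·δw)² = 7.84;  (δy)² = 0.0625;  (3·δa)² = 0.706
δS = √(8.61) = 2.93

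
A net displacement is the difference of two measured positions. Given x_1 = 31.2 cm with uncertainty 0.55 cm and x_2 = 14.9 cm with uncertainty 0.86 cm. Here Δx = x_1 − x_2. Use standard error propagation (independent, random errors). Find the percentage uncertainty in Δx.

For a sum/difference, combine absolute errors in quadrature:
  (δx_1)² = 0.303;  (δx_2)² = 0.740
δΔx = √(1.04) = 1.02 cm
Δx = 16.3 cm, so δΔx/Δx = 1.02/16.3 = 0.0626.

6.26%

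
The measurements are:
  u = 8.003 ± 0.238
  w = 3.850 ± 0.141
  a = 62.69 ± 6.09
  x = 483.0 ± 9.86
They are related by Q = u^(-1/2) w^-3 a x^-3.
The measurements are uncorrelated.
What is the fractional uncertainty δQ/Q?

For a monomial Q ∝ u^(-1/2), w^-3, a, x^-3, fractional errors add in quadrature:
  (−½·δu/u)² = (-0.5×0.0297)² = 0.000221;  (-3·δw/w)² = (-3×0.0366)² = 0.0121;  (1·δa/a)² = (1×0.0971)² = 0.00944;  (-3·δx/x)² = (-3×0.0204)² = 0.00375
δQ/Q = √(0.0255) = 0.160

0.160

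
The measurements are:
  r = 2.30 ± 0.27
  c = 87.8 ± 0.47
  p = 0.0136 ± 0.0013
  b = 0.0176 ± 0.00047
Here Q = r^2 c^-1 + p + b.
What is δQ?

0.0142

Let w = r^2·c^-1 = 0.0603. δw/w = √((2·δr/r)² + (-1·δc/c)²) = √(0.0551 + 2.87e-05) = 0.235, so δw = 0.0141.
Q = w + p + b: δQ = √(δw² + δp² + δb²) = √(0.000200 + 1.69e-06 + 2.21e-07) = 0.0142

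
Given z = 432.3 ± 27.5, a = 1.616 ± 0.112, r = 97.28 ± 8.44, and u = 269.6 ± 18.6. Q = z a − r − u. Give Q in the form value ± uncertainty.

331.7 ± 68.8

Let p = z·a = 698.6. δp/p = √((1·δz/z)² + (1·δa/a)²) = √(0.00405 + 0.00480) = 0.0941, so δp = 65.7.
Q = p − r − u: δQ = √(δp² + δr² + δu²) = √(4320 + 71.2 + 346) = 68.8
Q = 331.7.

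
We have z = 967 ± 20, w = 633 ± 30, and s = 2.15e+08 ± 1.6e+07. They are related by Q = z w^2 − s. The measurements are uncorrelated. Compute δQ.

4.09e+07

Let p = z·w^2 = 3.87e+08. δp/p = √((1·δz/z)² + (2·δw/w)²) = √(0.000428 + 0.00898) = 0.0970, so δp = 3.76e+07.
Q = p − s: δQ = √(δp² + δs²) = √(1.41e+15 + 2.56e+14) = 4.09e+07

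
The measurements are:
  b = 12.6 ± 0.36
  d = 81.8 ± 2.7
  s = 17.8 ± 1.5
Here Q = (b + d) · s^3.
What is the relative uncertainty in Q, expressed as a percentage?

Let u = b + d = 94.4. δu = √(δb² + δd²) = √(0.130 + 7.29) = 2.72, so δu/u = 0.0289.
Q is then a monomial in u, s:
δQ/Q = √((δu/u)² + (3·δs/s)²) = √(0.000833 + 0.0639) = 0.254

25.4%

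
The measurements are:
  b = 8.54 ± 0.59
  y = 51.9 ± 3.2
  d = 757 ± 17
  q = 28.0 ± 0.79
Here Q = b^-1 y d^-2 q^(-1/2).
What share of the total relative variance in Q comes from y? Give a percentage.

35.2%

(δQ/Q)² = (-1·δb/b)² + (1·δy/y)² + (-2·δd/d)² + (−½·δq/q)²
  b term: (-1×0.0691)² = 0.00477
  y term: (1×0.0617)² = 0.00380
  d term: (-2×0.0225)² = 0.00202
  q term: (-0.5×0.0282)² = 0.000199
Total = 0.0108. Share from y = 0.00380/0.0108 = 0.352.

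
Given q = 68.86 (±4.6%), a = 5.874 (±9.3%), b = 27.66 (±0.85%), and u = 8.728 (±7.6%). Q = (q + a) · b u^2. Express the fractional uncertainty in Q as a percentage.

Let w = q + a = 74.73. δw = √(δq² + δa²) = √(10.0 + 0.298) = 3.21, so δw/w = 0.0430.
Q is then a monomial in w, b, u:
δQ/Q = √((δw/w)² + (1·δb/b)² + (2·δu/u)²) = √(0.00185 + 7.23e-05 + 0.0231) = 0.158

15.8%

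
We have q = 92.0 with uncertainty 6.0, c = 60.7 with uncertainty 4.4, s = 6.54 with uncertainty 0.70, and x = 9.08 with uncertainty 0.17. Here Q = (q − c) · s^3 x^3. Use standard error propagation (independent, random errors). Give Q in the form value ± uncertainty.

Let u = q − c = 31.3. δu = √(δq² + δc²) = √(36.0 + 19.4) = 7.44, so δu/u = 0.238.
Q is then a monomial in u, s, x:
δQ/Q = √((δu/u)² + (3·δs/s)² + (3·δx/x)²) = √(0.0565 + 0.103 + 0.00315) = 0.403
Q = 6.55e+06, so δQ = 0.403 × 6.55e+06 = 2.64e+06.

(6.55 ± 2.64) × 10^6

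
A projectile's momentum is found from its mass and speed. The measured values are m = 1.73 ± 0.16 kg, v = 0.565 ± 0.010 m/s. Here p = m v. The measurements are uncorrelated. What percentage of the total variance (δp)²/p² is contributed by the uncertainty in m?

96.5%

(δp/p)² = (1·δm/m)² + (1·δv/v)²
  m term: (1×0.0925)² = 0.00855
  v term: (1×0.0177)² = 0.000313
Total = 0.00887. Share from m = 0.00855/0.00887 = 0.965.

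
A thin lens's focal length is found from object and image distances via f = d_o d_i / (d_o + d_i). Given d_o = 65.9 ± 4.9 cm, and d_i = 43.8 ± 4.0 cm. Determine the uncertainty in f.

∂f/∂d_o = (d_i/(d_o+d_i))² = 0.159;  ∂f/∂d_i = (d_o/(d_o+d_i))² = 0.361
δf = √((∂f/∂d_o · δd_o)² + (∂f/∂d_i · δd_i)²) = √(0.610 + 2.08) = 1.64 cm

1.64 cm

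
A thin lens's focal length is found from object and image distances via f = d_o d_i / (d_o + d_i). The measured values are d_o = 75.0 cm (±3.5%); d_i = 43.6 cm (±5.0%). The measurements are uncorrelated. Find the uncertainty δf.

∂f/∂d_o = (d_i/(d_o+d_i))² = 0.135;  ∂f/∂d_i = (d_o/(d_o+d_i))² = 0.400
δf = √((∂f/∂d_o · δd_o)² + (∂f/∂d_i · δd_i)²) = √(0.126 + 0.760) = 0.941 cm

0.941 cm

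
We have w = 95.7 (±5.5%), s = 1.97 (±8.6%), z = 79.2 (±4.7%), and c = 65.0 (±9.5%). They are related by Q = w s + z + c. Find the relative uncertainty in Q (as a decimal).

0.0618

Let p = w·s = 189. δp/p = √((1·δw/w)² + (1·δs/s)²) = √(0.00302 + 0.00740) = 0.102, so δp = 19.2.
Q = p + z + c: δQ = √(δp² + δz² + δc²) = √(370 + 13.9 + 38.1) = 20.6
Q = 333, so δQ/Q = 20.6/333 = 0.0618.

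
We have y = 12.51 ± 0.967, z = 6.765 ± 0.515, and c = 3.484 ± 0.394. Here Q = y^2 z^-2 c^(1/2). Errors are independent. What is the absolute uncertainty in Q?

1.43

Each factor contributes (exponent × relative error)² to (δQ/Q)²:
  (2·δy/y)² = (2×0.0773)² = 0.0239;  (-2·δz/z)² = (-2×0.0761)² = 0.0232;  (½·δc/c)² = (0.5×0.113)² = 0.00320
δQ/Q = √(0.0503) = 0.224
Q = 6.383, so δQ = 0.224 × 6.383 = 1.43.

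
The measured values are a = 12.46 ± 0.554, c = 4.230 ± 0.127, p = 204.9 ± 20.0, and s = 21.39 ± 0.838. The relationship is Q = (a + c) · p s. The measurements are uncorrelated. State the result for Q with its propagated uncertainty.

73150 ± 8090

Let u = a + c = 16.69. δu = √(δa² + δc²) = √(0.307 + 0.0161) = 0.568, so δu/u = 0.0341.
Q is then a monomial in u, p, s:
δQ/Q = √((δu/u)² + (1·δp/p)² + (1·δs/s)²) = √(0.00116 + 0.00953 + 0.00153) = 0.111
Q = 73150, so δQ = 0.111 × 73150 = 8090.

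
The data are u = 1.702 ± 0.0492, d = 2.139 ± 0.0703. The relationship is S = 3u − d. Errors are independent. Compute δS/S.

0.0551

Absolute uncertainties add in quadrature for a linear combination:
  (3·δu)² = 0.0218;  (δd)² = 0.00494
δS = √(0.0267) = 0.163
S = 2.967, so δS/S = 0.163/2.967 = 0.0551.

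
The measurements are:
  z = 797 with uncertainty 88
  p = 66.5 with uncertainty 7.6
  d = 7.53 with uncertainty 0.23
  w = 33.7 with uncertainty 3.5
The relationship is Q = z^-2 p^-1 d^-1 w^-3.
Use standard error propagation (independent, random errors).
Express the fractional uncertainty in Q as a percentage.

Products/powers → add relative errors in quadrature, weighted by exponent:
  (-2·δz/z)² = (-2×0.110)² = 0.0488;  (-1·δp/p)² = (-1×0.114)² = 0.0131;  (-1·δd/d)² = (-1×0.0305)² = 0.000933;  (-3·δw/w)² = (-3×0.104)² = 0.0971
δQ/Q = √(0.160) = 0.400

40.0%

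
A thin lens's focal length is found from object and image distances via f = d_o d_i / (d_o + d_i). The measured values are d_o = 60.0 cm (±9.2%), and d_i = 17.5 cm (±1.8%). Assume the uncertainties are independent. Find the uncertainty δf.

0.339 cm

∂f/∂d_o = (d_i/(d_o+d_i))² = 0.0510;  ∂f/∂d_i = (d_o/(d_o+d_i))² = 0.599
δf = √((∂f/∂d_o · δd_o)² + (∂f/∂d_i · δd_i)²) = √(0.0792 + 0.0356) = 0.339 cm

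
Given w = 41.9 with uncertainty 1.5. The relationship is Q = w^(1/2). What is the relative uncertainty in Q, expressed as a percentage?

Q ∝ w^(1/2), so δQ/Q = |½| · δw/w = 0.5 × 0.0358 = 0.0179.

1.79%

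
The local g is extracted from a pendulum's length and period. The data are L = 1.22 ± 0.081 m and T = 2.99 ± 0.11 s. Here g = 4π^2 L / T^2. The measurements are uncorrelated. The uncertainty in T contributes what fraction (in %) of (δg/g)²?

55.1%

(δg/g)² = (1·δL/L)² + (-2·δT/T)²
  L term: (1×0.0664)² = 0.00441
  T term: (-2×0.0368)² = 0.00541
Total = 0.00982. Share from T = 0.00541/0.00982 = 0.551.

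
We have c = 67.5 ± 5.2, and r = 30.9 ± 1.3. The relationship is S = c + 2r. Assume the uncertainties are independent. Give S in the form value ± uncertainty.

129 ± 5.81

Sums and differences: (δS)² = Σ (cᵢ δxᵢ)².
  (δc)² = 27.0;  (2·δr)² = 6.76
δS = √(33.8) = 5.81
S = 129.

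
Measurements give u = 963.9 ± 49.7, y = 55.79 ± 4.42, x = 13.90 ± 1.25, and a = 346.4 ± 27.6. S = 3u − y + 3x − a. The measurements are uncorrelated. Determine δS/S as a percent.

Each term contributes (cᵢ δxᵢ)² to (δS)²:
  (3·δu)² = 22200;  (δy)² = 19.5;  (3·δx)² = 14.1;  (δa)² = 762
δS = √(23000) = 152
S = 2531, so δS/S = 152/2531 = 0.0599.

5.99%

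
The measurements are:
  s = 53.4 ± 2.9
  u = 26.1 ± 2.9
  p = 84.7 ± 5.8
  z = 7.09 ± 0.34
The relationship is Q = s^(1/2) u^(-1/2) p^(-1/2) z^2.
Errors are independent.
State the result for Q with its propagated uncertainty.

7.81 ± 0.931

Each factor contributes (exponent × relative error)² to (δQ/Q)²:
  (½·δs/s)² = (0.5×0.0543)² = 0.000737;  (−½·δu/u)² = (-0.5×0.111)² = 0.00309;  (−½·δp/p)² = (-0.5×0.0685)² = 0.00117;  (2·δz/z)² = (2×0.0480)² = 0.00920
δQ/Q = √(0.0142) = 0.119
Q = 7.81, so δQ = 0.119 × 7.81 = 0.931.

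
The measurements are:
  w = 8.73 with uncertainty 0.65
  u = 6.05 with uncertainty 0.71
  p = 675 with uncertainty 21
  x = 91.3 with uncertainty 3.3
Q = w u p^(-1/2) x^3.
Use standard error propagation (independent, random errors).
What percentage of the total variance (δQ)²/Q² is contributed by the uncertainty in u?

44.0%

(δQ/Q)² = (1·δw/w)² + (1·δu/u)² + (−½·δp/p)² + (3·δx/x)²
  w term: (1×0.0745)² = 0.00554
  u term: (1×0.117)² = 0.0138
  p term: (-0.5×0.0311)² = 0.000242
  x term: (3×0.0361)² = 0.0118
Total = 0.0313. Share from u = 0.0138/0.0313 = 0.440.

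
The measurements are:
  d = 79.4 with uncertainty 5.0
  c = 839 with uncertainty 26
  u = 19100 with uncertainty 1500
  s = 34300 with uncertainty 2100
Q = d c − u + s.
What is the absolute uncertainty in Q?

5340

Let p = d·c = 66600. δp/p = √((1·δd/d)² + (1·δc/c)²) = √(0.00397 + 0.000960) = 0.0702, so δp = 4680.
Q = p − u + s: δQ = √(δp² + δu² + δs²) = √(2.19e+07 + 2.25e+06 + 4.41e+06) = 5340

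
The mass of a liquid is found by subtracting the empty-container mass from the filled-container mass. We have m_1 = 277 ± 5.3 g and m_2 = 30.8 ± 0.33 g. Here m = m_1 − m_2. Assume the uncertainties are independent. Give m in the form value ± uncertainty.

246 ± 5.31 g

For a sum/difference, combine absolute errors in quadrature:
  (δm_1)² = 28.1;  (δm_2)² = 0.109
δm = √(28.2) = 5.31 g
m = 246 g.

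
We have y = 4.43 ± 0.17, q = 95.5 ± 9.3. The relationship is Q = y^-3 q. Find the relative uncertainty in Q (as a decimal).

Q is a product of powers, so relative uncertainties combine in quadrature:
  (-3·δy/y)² = (-3×0.0384)² = 0.0133;  (1·δq/q)² = (1×0.0974)² = 0.00948
δQ/Q = √(0.0227) = 0.151

0.151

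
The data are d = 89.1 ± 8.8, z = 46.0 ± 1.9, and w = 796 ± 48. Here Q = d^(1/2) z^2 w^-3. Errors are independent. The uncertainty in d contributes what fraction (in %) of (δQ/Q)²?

5.81%

(δQ/Q)² = (½·δd/d)² + (2·δz/z)² + (-3·δw/w)²
  d term: (0.5×0.0988)² = 0.00244
  z term: (2×0.0413)² = 0.00682
  w term: (-3×0.0603)² = 0.0327
Total = 0.0420. Share from d = 0.00244/0.0420 = 0.0581.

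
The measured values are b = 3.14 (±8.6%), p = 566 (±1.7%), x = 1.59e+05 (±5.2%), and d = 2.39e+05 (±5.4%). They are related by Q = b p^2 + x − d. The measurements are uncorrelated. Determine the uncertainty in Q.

94300

Let w = b·p^2 = 1.01e+06. δw/w = √((1·δb/b)² + (2·δp/p)²) = √(0.00740 + 0.00116) = 0.0925, so δw = 93000.
Q = w + x − d: δQ = √(δw² + δx² + δd²) = √(8.65e+09 + 6.84e+07 + 1.67e+08) = 94300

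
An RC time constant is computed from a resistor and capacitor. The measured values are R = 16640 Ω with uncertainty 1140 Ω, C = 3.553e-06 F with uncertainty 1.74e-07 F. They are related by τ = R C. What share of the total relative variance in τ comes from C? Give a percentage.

(δτ/τ)² = (1·δR/R)² + (1·δC/C)²
  R term: (1×0.0685)² = 0.00469
  C term: (1×0.0490)² = 0.00240
Total = 0.00709. Share from C = 0.00240/0.00709 = 0.338.

33.8%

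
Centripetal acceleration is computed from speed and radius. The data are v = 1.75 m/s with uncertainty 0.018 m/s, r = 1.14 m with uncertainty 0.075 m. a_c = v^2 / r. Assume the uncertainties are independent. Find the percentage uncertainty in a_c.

a_c is a product of powers, so relative uncertainties combine in quadrature:
  (2·δv/v)² = (2×0.0103)² = 0.000423;  (-1·δr/r)² = (-1×0.0658)² = 0.00433
δa_c/a_c = √(0.00475) = 0.0689

6.89%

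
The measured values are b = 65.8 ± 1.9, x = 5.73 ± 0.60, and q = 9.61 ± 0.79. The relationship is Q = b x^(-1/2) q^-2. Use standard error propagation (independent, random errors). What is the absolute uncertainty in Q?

For a monomial Q ∝ b, x^(-1/2), q^-2, fractional errors add in quadrature:
  (1·δb/b)² = (1×0.0289)² = 0.000834;  (−½·δx/x)² = (-0.5×0.105)² = 0.00274;  (-2·δq/q)² = (-2×0.0822)² = 0.0270
δQ/Q = √(0.0306) = 0.175
Q = 0.298, so δQ = 0.175 × 0.298 = 0.0521.

0.0521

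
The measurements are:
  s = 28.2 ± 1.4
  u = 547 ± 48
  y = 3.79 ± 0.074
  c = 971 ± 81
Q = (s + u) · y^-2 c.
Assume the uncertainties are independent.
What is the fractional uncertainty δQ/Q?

0.124

Let w = s + u = 575. δw = √(δs² + δu²) = √(1.96 + 2300) = 48.0, so δw/w = 0.0835.
Q is then a monomial in w, y, c:
δQ/Q = √((δw/w)² + (-2·δy/y)² + (1·δc/c)²) = √(0.00697 + 0.00152 + 0.00696) = 0.124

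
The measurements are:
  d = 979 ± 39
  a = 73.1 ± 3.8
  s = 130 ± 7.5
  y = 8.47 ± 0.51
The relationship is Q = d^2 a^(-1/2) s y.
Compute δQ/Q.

0.118

For a monomial Q ∝ d^2, a^(-1/2), s, y, fractional errors add in quadrature:
  (2·δd/d)² = (2×0.0398)² = 0.00635;  (−½·δa/a)² = (-0.5×0.0520)² = 0.000676;  (1·δs/s)² = (1×0.0577)² = 0.00333;  (1·δy/y)² = (1×0.0602)² = 0.00363
δQ/Q = √(0.0140) = 0.118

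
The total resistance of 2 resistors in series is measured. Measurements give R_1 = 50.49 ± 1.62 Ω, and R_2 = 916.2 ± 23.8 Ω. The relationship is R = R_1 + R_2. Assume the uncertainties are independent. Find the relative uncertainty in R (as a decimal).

0.0247

Absolute uncertainties add in quadrature for a linear combination:
  (δR_1)² = 2.62;  (δR_2)² = 566
δR = √(569) = 23.9 Ω
R = 966.7 Ω, so δR/R = 23.9/966.7 = 0.0247.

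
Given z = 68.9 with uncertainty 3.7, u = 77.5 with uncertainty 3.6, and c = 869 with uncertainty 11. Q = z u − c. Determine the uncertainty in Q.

Let p = z·u = 5340. δp/p = √((1·δz/z)² + (1·δu/u)²) = √(0.00288 + 0.00216) = 0.0710, so δp = 379.
Q = p − c: δQ = √(δp² + δc²) = √(1.44e+05 + 121) = 379

379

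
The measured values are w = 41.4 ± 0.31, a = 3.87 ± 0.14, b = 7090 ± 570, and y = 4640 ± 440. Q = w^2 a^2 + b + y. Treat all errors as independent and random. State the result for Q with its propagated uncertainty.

37400 ± 2030

Let p = w^2·a^2 = 25700. δp/p = √((2·δw/w)² + (2·δa/a)²) = √(0.000224 + 0.00523) = 0.0739, so δp = 1900.
Q = p + b + y: δQ = √(δp² + δb² + δy²) = √(3.6e+06 + 3.25e+05 + 1.94e+05) = 2030
Q = 37400.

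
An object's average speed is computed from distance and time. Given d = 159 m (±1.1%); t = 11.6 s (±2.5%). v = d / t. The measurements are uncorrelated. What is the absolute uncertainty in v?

Each factor contributes (exponent × relative error)² to (δv/v)²:
  (1·δd/d)² = (1×0.0110)² = 0.000121;  (-1·δt/t)² = (-1×0.0250)² = 0.000625
δv/v = √(0.000746) = 0.0273
v = 13.7 m/s, so δv = 0.0273 × 13.7 = 0.374 m/s.

0.374 m/s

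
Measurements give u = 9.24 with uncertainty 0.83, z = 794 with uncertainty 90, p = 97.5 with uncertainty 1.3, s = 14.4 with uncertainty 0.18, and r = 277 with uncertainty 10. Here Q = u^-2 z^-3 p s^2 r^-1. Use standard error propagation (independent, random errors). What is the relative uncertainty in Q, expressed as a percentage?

For a monomial Q ∝ u^-2, z^-3, p, s^2, r^-1, fractional errors add in quadrature:
  (-2·δu/u)² = (-2×0.0898)² = 0.0323;  (-3·δz/z)² = (-3×0.113)² = 0.116;  (1·δp/p)² = (1×0.0133)² = 0.000178;  (2·δs/s)² = (2×0.0125)² = 0.000625;  (-1·δr/r)² = (-1×0.0361)² = 0.00130
δQ/Q = √(0.150) = 0.387

38.7%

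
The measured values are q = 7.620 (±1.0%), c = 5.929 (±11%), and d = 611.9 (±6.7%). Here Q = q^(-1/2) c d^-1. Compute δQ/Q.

0.129

Since Q is a product/quotient, work with relative uncertainties:
  (−½·δq/q)² = (-0.5×0.0100)² = 2.5e-05;  (1·δc/c)² = (1×0.110)² = 0.0121;  (-1·δd/d)² = (-1×0.0670)² = 0.00449
δQ/Q = √(0.0166) = 0.129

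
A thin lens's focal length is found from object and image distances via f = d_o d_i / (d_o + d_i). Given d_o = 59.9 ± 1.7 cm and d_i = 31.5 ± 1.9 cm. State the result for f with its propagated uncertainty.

∂f/∂d_o = (d_i/(d_o+d_i))² = 0.119;  ∂f/∂d_i = (d_o/(d_o+d_i))² = 0.429
δf = √((∂f/∂d_o · δd_o)² + (∂f/∂d_i · δd_i)²) = √(0.0408 + 0.666) = 0.841 cm
f = 20.6 cm.

20.6 ± 0.841 cm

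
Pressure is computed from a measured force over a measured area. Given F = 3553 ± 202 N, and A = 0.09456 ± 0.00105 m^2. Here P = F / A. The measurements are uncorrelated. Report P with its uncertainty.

Relative error in a monomial: (δP/P)² = Σ (nᵢ · δxᵢ/xᵢ)².
  (1·δF/F)² = (1×0.0569)² = 0.00323;  (-1·δA/A)² = (-1×0.0111)² = 0.000123
δP/P = √(0.00336) = 0.0579
P = 37570 Pa, so δP = 0.0579 × 37570 = 2180 Pa.

37570 ± 2180 Pa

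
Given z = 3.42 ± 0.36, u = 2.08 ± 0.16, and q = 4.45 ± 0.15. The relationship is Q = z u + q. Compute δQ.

0.939

Let p = z·u = 7.11. δp/p = √((1·δz/z)² + (1·δu/u)²) = √(0.0111 + 0.00592) = 0.130, so δp = 0.927.
Q = p + q: δQ = √(δp² + δq²) = √(0.860 + 0.0225) = 0.939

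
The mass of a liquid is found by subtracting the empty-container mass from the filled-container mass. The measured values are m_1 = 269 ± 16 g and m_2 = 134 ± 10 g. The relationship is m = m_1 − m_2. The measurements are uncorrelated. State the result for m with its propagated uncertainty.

135 ± 18.9 g

Absolute uncertainties add in quadrature for a linear combination:
  (δm_1)² = 256;  (δm_2)² = 100
δm = √(356) = 18.9 g
m = 135 g.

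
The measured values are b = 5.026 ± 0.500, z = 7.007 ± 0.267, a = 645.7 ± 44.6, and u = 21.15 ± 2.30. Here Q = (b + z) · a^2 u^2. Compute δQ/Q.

Let w = b + z = 12.03. δw = √(δb² + δz²) = √(0.250 + 0.0713) = 0.567, so δw/w = 0.0471.
Q is then a monomial in w, a, u:
δQ/Q = √((δw/w)² + (2·δa/a)² + (2·δu/u)²) = √(0.00222 + 0.0191 + 0.0473) = 0.262

0.262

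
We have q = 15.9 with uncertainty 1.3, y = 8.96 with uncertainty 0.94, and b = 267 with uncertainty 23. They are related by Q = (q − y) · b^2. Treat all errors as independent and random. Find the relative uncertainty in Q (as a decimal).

0.288

Let u = q − y = 6.94. δu = √(δq² + δy²) = √(1.69 + 0.884) = 1.60, so δu/u = 0.231.
Q is then a monomial in u, b:
δQ/Q = √((δu/u)² + (2·δb/b)²) = √(0.0534 + 0.0297) = 0.288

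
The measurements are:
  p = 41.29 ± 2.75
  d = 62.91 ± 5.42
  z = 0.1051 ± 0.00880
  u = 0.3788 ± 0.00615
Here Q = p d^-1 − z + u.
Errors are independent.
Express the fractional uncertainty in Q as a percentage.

Let w = p·d^-1 = 0.6563. δw/w = √((1·δp/p)² + (-1·δd/d)²) = √(0.00444 + 0.00742) = 0.109, so δw = 0.0715.
Q = w − z + u: δQ = √(δw² + δz² + δu²) = √(0.00511 + 7.74e-05 + 3.78e-05) = 0.0723
Q = 0.9300, so δQ/Q = 0.0723/0.9300 = 0.0777.

7.77%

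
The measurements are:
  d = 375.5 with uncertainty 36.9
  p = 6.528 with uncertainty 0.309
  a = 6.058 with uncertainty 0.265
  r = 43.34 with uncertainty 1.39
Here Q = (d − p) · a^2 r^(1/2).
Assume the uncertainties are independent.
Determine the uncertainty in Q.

11900

Let u = d − p = 369.0. δu = √(δd² + δp²) = √(1360 + 0.0955) = 36.9, so δu/u = 0.100.
Q is then a monomial in u, a, r:
δQ/Q = √((δu/u)² + (2·δa/a)² + (½·δr/r)²) = √(0.0100 + 0.00765 + 0.000257) = 0.134
Q = 89140, so δQ = 0.134 × 89140 = 11900.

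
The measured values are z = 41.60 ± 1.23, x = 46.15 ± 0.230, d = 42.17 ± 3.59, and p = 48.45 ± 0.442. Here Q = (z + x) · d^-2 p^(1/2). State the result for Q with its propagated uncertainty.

0.3435 ± 0.0587

Let u = z + x = 87.75. δu = √(δz² + δx²) = √(1.51 + 0.0529) = 1.25, so δu/u = 0.0143.
Q is then a monomial in u, d, p:
δQ/Q = √((δu/u)² + (-2·δd/d)² + (½·δp/p)²) = √(0.000203 + 0.0290 + 2.08e-05) = 0.171
Q = 0.3435, so δQ = 0.171 × 0.3435 = 0.0587.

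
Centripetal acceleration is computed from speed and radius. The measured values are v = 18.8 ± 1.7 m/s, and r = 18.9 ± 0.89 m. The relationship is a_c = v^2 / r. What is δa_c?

3.49 m/s^2

a_c is a product of powers, so relative uncertainties combine in quadrature:
  (2·δv/v)² = (2×0.0904)² = 0.0327;  (-1·δr/r)² = (-1×0.0471)² = 0.00222
δa_c/a_c = √(0.0349) = 0.187
a_c = 18.7 m/s^2, so δa_c = 0.187 × 18.7 = 3.49 m/s^2.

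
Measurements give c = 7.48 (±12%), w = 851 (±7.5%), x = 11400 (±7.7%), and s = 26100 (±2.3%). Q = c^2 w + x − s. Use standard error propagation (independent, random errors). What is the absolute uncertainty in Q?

12000

Let p = c^2·w = 47600. δp/p = √((2·δc/c)² + (1·δw/w)²) = √(0.0576 + 0.00562) = 0.251, so δp = 12000.
Q = p + x − s: δQ = √(δp² + δx² + δs²) = √(1.43e+08 + 7.71e+05 + 3.6e+05) = 12000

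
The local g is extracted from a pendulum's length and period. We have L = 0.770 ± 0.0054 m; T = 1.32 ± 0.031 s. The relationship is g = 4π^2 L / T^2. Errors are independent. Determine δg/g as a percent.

Products/powers → add relative errors in quadrature, weighted by exponent:
  (1·δL/L)² = (1×0.00701)² = 4.92e-05;  (-2·δT/T)² = (-2×0.0235)² = 0.00221
δg/g = √(0.00226) = 0.0475

4.75%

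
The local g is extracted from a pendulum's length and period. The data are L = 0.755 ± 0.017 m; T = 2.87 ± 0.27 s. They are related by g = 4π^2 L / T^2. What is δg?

0.686 m/s^2

Each factor contributes (exponent × relative error)² to (δg/g)²:
  (1·δL/L)² = (1×0.0225)² = 0.000507;  (-2·δT/T)² = (-2×0.0941)² = 0.0354
δg/g = √(0.0359) = 0.189
g = 3.62 m/s^2, so δg = 0.189 × 3.62 = 0.686 m/s^2.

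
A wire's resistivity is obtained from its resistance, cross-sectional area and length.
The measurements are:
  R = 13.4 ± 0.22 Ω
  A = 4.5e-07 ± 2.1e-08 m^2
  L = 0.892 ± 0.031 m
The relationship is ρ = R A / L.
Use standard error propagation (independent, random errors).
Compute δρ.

4.09e-07 Ω·m

ρ is a product of powers, so relative uncertainties combine in quadrature:
  (1·δR/R)² = (1×0.0164)² = 0.000270;  (1·δA/A)² = (1×0.0467)² = 0.00218;  (-1·δL/L)² = (-1×0.0348)² = 0.00121
δρ/ρ = √(0.00366) = 0.0605
ρ = 6.76e-06 Ω·m, so δρ = 0.0605 × 6.76e-06 = 4.09e-07 Ω·m.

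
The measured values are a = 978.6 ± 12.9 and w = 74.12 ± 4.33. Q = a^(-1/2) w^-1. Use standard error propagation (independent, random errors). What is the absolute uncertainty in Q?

2.54e-05

Each factor contributes (exponent × relative error)² to (δQ/Q)²:
  (−½·δa/a)² = (-0.5×0.0132)² = 4.34e-05;  (-1·δw/w)² = (-1×0.0584)² = 0.00341
δQ/Q = √(0.00346) = 0.0588
Q = 0.0004313, so δQ = 0.0588 × 0.0004313 = 2.54e-05.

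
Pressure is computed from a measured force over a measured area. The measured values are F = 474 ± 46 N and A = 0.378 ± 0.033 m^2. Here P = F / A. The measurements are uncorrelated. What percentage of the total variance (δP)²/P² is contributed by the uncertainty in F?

55.3%

(δP/P)² = (1·δF/F)² + (-1·δA/A)²
  F term: (1×0.0970)² = 0.00942
  A term: (-1×0.0873)² = 0.00762
Total = 0.0170. Share from F = 0.00942/0.0170 = 0.553.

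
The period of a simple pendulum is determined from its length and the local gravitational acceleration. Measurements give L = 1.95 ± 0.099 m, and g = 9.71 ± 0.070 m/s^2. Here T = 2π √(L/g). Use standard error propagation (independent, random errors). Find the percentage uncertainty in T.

Each factor contributes (exponent × relative error)² to (δT/T)²:
  (½·δL/L)² = (0.5×0.0508)² = 0.000644;  (−½·δg/g)² = (-0.5×0.00721)² = 1.3e-05
δT/T = √(0.000657) = 0.0256

2.56%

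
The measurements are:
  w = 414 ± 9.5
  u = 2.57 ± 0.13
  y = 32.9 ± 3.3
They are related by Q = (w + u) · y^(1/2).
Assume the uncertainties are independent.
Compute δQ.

Let h = w + u = 417. δh = √(δw² + δu²) = √(90.2 + 0.0169) = 9.50, so δh/h = 0.0228.
Q is then a monomial in h, y:
δQ/Q = √((δh/h)² + (½·δy/y)²) = √(0.000520 + 0.00252) = 0.0551
Q = 2390, so δQ = 0.0551 × 2390 = 132.

132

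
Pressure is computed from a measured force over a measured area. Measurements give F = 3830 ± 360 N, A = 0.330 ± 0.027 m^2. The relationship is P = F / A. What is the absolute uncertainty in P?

Each factor contributes (exponent × relative error)² to (δP/P)²:
  (1·δF/F)² = (1×0.0940)² = 0.00884;  (-1·δA/A)² = (-1×0.0818)² = 0.00669
δP/P = √(0.0155) = 0.125
P = 11600 Pa, so δP = 0.125 × 11600 = 1450 Pa.

1450 Pa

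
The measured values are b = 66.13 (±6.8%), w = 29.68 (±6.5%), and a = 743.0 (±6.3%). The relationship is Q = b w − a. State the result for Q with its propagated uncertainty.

1220 ± 190

Let p = b·w = 1963. δp/p = √((1·δb/b)² + (1·δw/w)²) = √(0.00462 + 0.00423) = 0.0941, so δp = 185.
Q = p − a: δQ = √(δp² + δa²) = √(34100 + 2190) = 190
Q = 1220.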